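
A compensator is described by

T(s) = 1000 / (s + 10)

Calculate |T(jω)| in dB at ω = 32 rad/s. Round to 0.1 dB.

At s = jω = j32:
pole (s+10): 10 + j32 → |·| = √(10²+32²) = √1124 ≈ 33.526, ∠ = arctan(32/10) ≈ 72.65°
|T| = 1000 / 33.526 ≈ 29.828
Gain = 20 log₁₀(29.828) ≈ 29.49 dB

29.5 dB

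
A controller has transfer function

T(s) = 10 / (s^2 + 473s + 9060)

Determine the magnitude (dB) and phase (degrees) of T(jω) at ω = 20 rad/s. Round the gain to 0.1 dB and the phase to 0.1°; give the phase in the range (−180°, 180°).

-62.2 dB, -47.5°

Substitute s = j20:
Numerator: 10 = 10 + j0
Denominator: (j20)^2 + 473(j20) + 9060 = 8660 + j9460
|N| = √(10² + 0²) ≈ 10, ∠N ≈ 0.00°
|D| = √(8660² + 9460²) ≈ 12825, ∠D ≈ 47.53°
|T| = 10 / 12825 ≈ 0.00077973
Gain = 20 log₁₀(0.00077973) ≈ -62.16 dB
∠T = 0.00° − 47.53° = -47.53°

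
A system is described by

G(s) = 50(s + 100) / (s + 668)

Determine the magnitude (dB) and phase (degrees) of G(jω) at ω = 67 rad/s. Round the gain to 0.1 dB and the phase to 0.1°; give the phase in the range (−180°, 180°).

19.1 dB, 28.1°

At s = jω = j67:
zero (s+100): 100 + j67 → |·| = √(100²+67²) = √14489 ≈ 120.37, ∠ = arctan(67/100) ≈ 33.82°
pole (s+668): 668 + j67 → |·| = √(668²+67²) = √450713 ≈ 671.35, ∠ = arctan(67/668) ≈ 5.73°
|G| = 50 · 120.37 / 671.35 ≈ 8.9648
Gain = 20 log₁₀(8.9648) ≈ 19.05 dB
∠G = 33.82° − 5.73° = 28.09°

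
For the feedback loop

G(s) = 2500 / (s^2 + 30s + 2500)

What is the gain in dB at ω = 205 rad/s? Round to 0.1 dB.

-24.1 dB

At s = jω = j205:
quadratic: (j205)² + 30·j205 + 2500 = -39525 + j6150 → |·| ≈ 40001, ∠ ≈ 171.16°
|G| = 2500 / 40001 ≈ 0.062498
Gain = 20 log₁₀(0.062498) ≈ -24.08 dB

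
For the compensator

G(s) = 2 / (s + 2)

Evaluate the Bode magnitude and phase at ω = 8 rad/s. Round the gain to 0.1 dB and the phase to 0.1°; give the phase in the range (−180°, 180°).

At s = jω = j8:
pole (s+2): 2 + j8 → |·| = √(2²+8²) = √68 ≈ 8.2462, ∠ = arctan(8/2) ≈ 75.96°
|G| = 2 / 8.2462 ≈ 0.24254
Gain = 20 log₁₀(0.24254) ≈ -12.30 dB
∠G = 0.00° − 75.96° = -75.96°

-12.3 dB, -76.0°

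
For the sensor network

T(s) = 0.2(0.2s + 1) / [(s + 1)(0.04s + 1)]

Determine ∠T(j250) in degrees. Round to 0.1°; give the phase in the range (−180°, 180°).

At ω = 250 rad/s:
zero (1 + j250·0.2) = 1 + j50 → |·| ≈ 50.01, ∠ ≈ 88.85°
pole (1 + j250·1) = 1 + j250 → |·| ≈ 250, ∠ ≈ 89.77°
pole (1 + j250·0.04) = 1 + j10 → |·| ≈ 10.05, ∠ ≈ 84.29°
∠T = (88.85°) − (89.77° + 84.29°) = -85.21°

-85.2°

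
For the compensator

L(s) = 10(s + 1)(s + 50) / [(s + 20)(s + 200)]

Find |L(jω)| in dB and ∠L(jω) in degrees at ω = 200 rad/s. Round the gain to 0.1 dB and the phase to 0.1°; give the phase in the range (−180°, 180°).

At s = jω = j200:
zero (s+1): 1 + j200 → |·| = √(1²+200²) = √40001 ≈ 200, ∠ = arctan(200/1) ≈ 89.71°
zero (s+50): 50 + j200 → |·| = √(50²+200²) = √42500 ≈ 206.16, ∠ = arctan(200/50) ≈ 75.96°
pole (s+20): 20 + j200 → |·| = √(20²+200²) = √40400 ≈ 201, ∠ = arctan(200/20) ≈ 84.29°
pole (s+200): 200 + j200 → |·| = √(200²+200²) = √80000 ≈ 282.84, ∠ = arctan(200/200) ≈ 45.00°
|L| = 10 · 41232 / 56851 ≈ 7.2526
Gain = 20 log₁₀(7.2526) ≈ 17.21 dB
∠L = 165.67° − 129.29° = 36.38°

17.2 dB, 36.4°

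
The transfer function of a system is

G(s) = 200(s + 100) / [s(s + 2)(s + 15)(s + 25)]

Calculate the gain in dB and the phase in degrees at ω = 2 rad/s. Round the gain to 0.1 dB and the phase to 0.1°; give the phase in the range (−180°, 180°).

19.4 dB, -146.0°

At s = jω = j2:
zero (s+100): 100 + j2 → |·| = √(100²+2²) = √10004 ≈ 100.02, ∠ = arctan(2/100) ≈ 1.15°
pole (s+2): 2 + j2 → |·| = √(2²+2²) = √8 ≈ 2.8284, ∠ = arctan(2/2) ≈ 45.00°
pole (s+15): 15 + j2 → |·| = √(15²+2²) = √229 ≈ 15.133, ∠ = arctan(2/15) ≈ 7.59°
pole (s+25): 25 + j2 → |·| = √(25²+2²) = √629 ≈ 25.08, ∠ = arctan(2/25) ≈ 4.57°
pole at origin: |s| = 2, ∠ = 90.00° (in denominator)
|G| = 200 · 100.02 / 2147 ≈ 9.3172
Gain = 20 log₁₀(9.3172) ≈ 19.39 dB
∠G = 1.15° − 147.16° = -146.01°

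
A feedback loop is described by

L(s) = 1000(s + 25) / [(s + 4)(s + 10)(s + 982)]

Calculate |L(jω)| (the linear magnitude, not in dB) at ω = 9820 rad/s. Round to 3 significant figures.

1.03e-05

At s = jω = j9820:
zero (s+25): 25 + j9820 → |·| = √(25²+9820²) = √96433025 ≈ 9820, ∠ = arctan(9820/25) ≈ 89.85°
pole (s+4): 4 + j9820 → |·| = √(4²+9820²) = √96432416 ≈ 9820, ∠ = arctan(9820/4) ≈ 89.98°
pole (s+10): 10 + j9820 → |·| = √(10²+9820²) = √96432500 ≈ 9820, ∠ = arctan(9820/10) ≈ 89.94°
pole (s+982): 982 + j9820 → |·| = √(982²+9820²) = √97396724 ≈ 9869, ∠ = arctan(9820/982) ≈ 84.29°
|L| = 1000 · 9820 / 9.5169e+11 ≈ 1.0318e-05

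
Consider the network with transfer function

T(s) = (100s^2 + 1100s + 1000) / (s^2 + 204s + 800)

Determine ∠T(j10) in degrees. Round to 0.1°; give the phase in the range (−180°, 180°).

58.2°

Substitute s = j10:
Numerator: 100(j10)^2 + 1100(j10) + 1000 = -9000 + j11000
Denominator: (j10)^2 + 204(j10) + 800 = 700 + j2040
|N| = √(9000² + 11000²) ≈ 14213, ∠N ≈ 129.29°
|D| = √(700² + 2040²) ≈ 2156.8, ∠D ≈ 71.06°
∠T = 129.29° − 71.06° = 58.23°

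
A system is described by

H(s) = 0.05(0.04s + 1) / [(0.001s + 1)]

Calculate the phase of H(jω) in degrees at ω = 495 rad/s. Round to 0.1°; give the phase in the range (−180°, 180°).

At ω = 495 rad/s:
zero (1 + j495·0.04) = 1 + j19.8 → |·| ≈ 19.825, ∠ ≈ 87.11°
pole (1 + j495·0.001) = 1 + j0.495 → |·| ≈ 1.1158, ∠ ≈ 26.34°
∠H = (87.11°) − (26.34°) = 60.77°

60.8°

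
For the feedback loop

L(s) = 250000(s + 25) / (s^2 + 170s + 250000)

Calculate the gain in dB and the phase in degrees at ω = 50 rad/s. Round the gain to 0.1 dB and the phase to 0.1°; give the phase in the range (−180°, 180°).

35.0 dB, 61.5°

At s = jω = j50:
zero (s+25): 25 + j50 → |·| = √(25²+50²) = √3125 ≈ 55.902, ∠ = arctan(50/25) ≈ 63.43°
quadratic: (j50)² + 170·j50 + 250000 = 247500 + j8500 → |·| ≈ 2.4765e+05, ∠ ≈ 1.97°
|L| = 250000 · 55.902 / 2.4765e+05 ≈ 56.432
Gain = 20 log₁₀(56.432) ≈ 35.03 dB
∠L = 63.43° − 1.97° = 61.46°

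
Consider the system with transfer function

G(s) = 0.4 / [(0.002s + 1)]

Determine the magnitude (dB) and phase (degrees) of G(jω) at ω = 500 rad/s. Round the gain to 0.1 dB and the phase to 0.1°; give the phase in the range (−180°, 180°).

-11.0 dB, -45.0°

At ω = 500 rad/s:
pole (1 + j500·0.002) = 1 + j1 → |·| ≈ 1.4142, ∠ ≈ 45.00°
|G| = 0.4 · 1 / (1.4142) ≈ 0.28285
Gain = 20 log₁₀(0.28285) ≈ -10.97 dB
∠G = (0°) − (45.00°) = -45.00°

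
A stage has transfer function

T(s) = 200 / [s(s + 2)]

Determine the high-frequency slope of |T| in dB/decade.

-40 dB/decade

Each pole contributes −20 dB/decade at high frequency; each zero contributes +20 dB/decade.
Net: 0 zero(s) − 2 pole(s) → -40 dB/decade.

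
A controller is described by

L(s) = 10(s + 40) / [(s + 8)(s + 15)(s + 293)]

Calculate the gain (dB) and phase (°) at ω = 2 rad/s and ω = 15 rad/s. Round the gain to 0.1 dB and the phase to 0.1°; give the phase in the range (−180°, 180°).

At s = jω = j2:
zero (s+40): 40 + j2 → |·| = √(40²+2²) = √1604 ≈ 40.05, ∠ = arctan(2/40) ≈ 2.86°
pole (s+8): 8 + j2 → |·| = √(8²+2²) = √68 ≈ 8.2462, ∠ = arctan(2/8) ≈ 14.04°
pole (s+15): 15 + j2 → |·| = √(15²+2²) = √229 ≈ 15.133, ∠ = arctan(2/15) ≈ 7.59°
pole (s+293): 293 + j2 → |·| = √(293²+2²) = √85853 ≈ 293.01, ∠ = arctan(2/293) ≈ 0.39°
|L| = 10 · 40.05 / 36565 ≈ 0.010953
Gain = 20 log₁₀(0.010953) ≈ -39.21 dB
∠L = 2.86° − 22.02° = -19.16°

At s = jω = j15:
zero (s+40): 40 + j15 → |·| = √(40²+15²) = √1825 ≈ 42.72, ∠ = arctan(15/40) ≈ 20.56°
pole (s+8): 8 + j15 → |·| = √(8²+15²) = √289 ≈ 17, ∠ = arctan(15/8) ≈ 61.93°
pole (s+15): 15 + j15 → |·| = √(15²+15²) = √450 ≈ 21.213, ∠ = arctan(15/15) ≈ 45.00°
pole (s+293): 293 + j15 → |·| = √(293²+15²) = √86074 ≈ 293.38, ∠ = arctan(15/293) ≈ 2.93°
|L| = 10 · 42.72 / 1.058e+05 ≈ 0.0040378
Gain = 20 log₁₀(0.0040378) ≈ -47.88 dB
∠L = 20.56° − 109.86° = -89.30°

ω = 2: -39.2 dB, -19.2°; ω = 15: -47.9 dB, -89.3°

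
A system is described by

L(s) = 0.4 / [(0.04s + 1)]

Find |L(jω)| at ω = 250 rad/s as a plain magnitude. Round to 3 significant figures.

0.0398

At ω = 250 rad/s:
pole (1 + j250·0.04) = 1 + j10 → |·| ≈ 10.05, ∠ ≈ 84.29°
|L| = 0.4 · 1 / (10.05) ≈ 0.039801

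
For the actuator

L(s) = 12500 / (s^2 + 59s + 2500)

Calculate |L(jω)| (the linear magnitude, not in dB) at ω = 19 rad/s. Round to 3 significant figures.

At s = jω = j19:
quadratic: (j19)² + 59·j19 + 2500 = 2139 + j1121 → |·| ≈ 2414.9, ∠ ≈ 27.66°
|L| = 12500 / 2414.9 ≈ 5.1762

5.18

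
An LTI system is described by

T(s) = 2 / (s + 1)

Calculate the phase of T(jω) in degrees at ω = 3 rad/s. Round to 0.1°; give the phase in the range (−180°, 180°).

Substitute s = j3:
Numerator: 2 = 2 + j0
Denominator: (j3) + 1 = 1 + j3
|N| = √(2² + 0²) ≈ 2, ∠N ≈ 0.00°
|D| = √(1² + 3²) ≈ 3.1623, ∠D ≈ 71.57°
∠T = 0.00° − 71.57° = -71.57°

-71.6°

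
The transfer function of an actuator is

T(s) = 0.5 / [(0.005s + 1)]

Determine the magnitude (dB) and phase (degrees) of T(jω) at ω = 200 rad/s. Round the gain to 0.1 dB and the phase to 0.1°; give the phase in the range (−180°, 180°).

At ω = 200 rad/s:
pole (1 + j200·0.005) = 1 + j1 → |·| ≈ 1.4142, ∠ ≈ 45.00°
|T| = 0.5 · 1 / (1.4142) ≈ 0.35356
Gain = 20 log₁₀(0.35356) ≈ -9.03 dB
∠T = (0°) − (45.00°) = -45.00°

-9.0 dB, -45.0°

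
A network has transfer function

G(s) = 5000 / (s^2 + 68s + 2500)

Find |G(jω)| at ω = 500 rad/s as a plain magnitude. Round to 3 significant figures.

At s = jω = j500:
quadratic: (j500)² + 68·j500 + 2500 = -247500 + j34000 → |·| ≈ 2.4982e+05, ∠ ≈ 172.18°
|G| = 5000 / 2.4982e+05 ≈ 0.020014

0.0200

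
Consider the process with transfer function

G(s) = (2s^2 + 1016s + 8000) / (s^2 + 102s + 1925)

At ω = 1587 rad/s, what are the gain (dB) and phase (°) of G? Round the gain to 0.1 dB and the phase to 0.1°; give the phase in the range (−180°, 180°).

6.4 dB, -14.1°

Substitute s = j1587:
Numerator: 2(j1587)^2 + 1016(j1587) + 8000 = -5029138 + j1612392
Denominator: (j1587)^2 + 102(j1587) + 1925 = -2516644 + j161874
|N| = √(5029138² + 1612392²) ≈ 5.2813e+06, ∠N ≈ 162.22°
|D| = √(2516644² + 161874²) ≈ 2.5218e+06, ∠D ≈ 176.32°
|G| = 5.2813e+06 / 2.5218e+06 ≈ 2.0943
Gain = 20 log₁₀(2.0943) ≈ 6.42 dB
∠G = 162.22° − 176.32° = -14.10°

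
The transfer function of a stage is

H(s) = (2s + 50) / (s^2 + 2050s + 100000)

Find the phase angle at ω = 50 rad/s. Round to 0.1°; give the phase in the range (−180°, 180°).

Substitute s = j50:
Numerator: 2(j50) + 50 = 50 + j100
Denominator: (j50)^2 + 2050(j50) + 100000 = 97500 + j102500
|N| = √(50² + 100²) ≈ 111.8, ∠N ≈ 63.43°
|D| = √(97500² + 102500²) ≈ 1.4147e+05, ∠D ≈ 46.43°
∠H = 63.43° − 46.43° = 17.00°

17.0°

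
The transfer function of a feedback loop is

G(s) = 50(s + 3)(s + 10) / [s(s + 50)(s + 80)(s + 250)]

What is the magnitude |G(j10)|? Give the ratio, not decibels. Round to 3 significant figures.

At s = jω = j10:
zero (s+3): 3 + j10 → |·| = √(3²+10²) = √109 ≈ 10.44, ∠ = arctan(10/3) ≈ 73.30°
zero (s+10): 10 + j10 → |·| = √(10²+10²) = √200 ≈ 14.142, ∠ = arctan(10/10) ≈ 45.00°
pole (s+50): 50 + j10 → |·| = √(50²+10²) = √2600 ≈ 50.99, ∠ = arctan(10/50) ≈ 11.31°
pole (s+80): 80 + j10 → |·| = √(80²+10²) = √6500 ≈ 80.623, ∠ = arctan(10/80) ≈ 7.13°
pole (s+250): 250 + j10 → |·| = √(250²+10²) = √62600 ≈ 250.2, ∠ = arctan(10/250) ≈ 2.29°
pole at origin: |s| = 10, ∠ = 90.00° (in denominator)
|G| = 50 · 147.64 / 1.0286e+07 ≈ 0.00071767

0.000718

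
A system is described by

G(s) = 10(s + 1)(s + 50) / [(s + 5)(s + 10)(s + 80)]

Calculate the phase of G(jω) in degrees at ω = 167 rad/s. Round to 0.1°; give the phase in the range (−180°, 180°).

At s = jω = j167:
zero (s+1): 1 + j167 → |·| = √(1²+167²) = √27890 ≈ 167, ∠ = arctan(167/1) ≈ 89.66°
zero (s+50): 50 + j167 → |·| = √(50²+167²) = √30389 ≈ 174.32, ∠ = arctan(167/50) ≈ 73.33°
pole (s+5): 5 + j167 → |·| = √(5²+167²) = √27914 ≈ 167.07, ∠ = arctan(167/5) ≈ 88.29°
pole (s+10): 10 + j167 → |·| = √(10²+167²) = √27989 ≈ 167.3, ∠ = arctan(167/10) ≈ 86.57°
pole (s+80): 80 + j167 → |·| = √(80²+167²) = √34289 ≈ 185.17, ∠ = arctan(167/80) ≈ 64.40°
∠G = 162.99° − 239.26° = -76.27°

-76.3°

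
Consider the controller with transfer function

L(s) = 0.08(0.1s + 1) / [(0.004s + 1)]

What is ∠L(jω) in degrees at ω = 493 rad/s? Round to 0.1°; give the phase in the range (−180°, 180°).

25.7°

At ω = 493 rad/s:
zero (1 + j493·0.1) = 1 + j49.3 → |·| ≈ 49.31, ∠ ≈ 88.84°
pole (1 + j493·0.004) = 1 + j1.972 → |·| ≈ 2.2111, ∠ ≈ 63.11°
∠L = (88.84°) − (63.11°) = 25.73°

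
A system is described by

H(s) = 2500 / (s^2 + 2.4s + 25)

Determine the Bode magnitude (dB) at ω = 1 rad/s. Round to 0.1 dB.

40.3 dB

At s = jω = j1:
quadratic: (j1)² + 2.4·j1 + 25 = 24 + j2.4 → |·| ≈ 24.12, ∠ ≈ 5.71°
|H| = 2500 / 24.12 ≈ 103.65
Gain = 20 log₁₀(103.65) ≈ 40.31 dB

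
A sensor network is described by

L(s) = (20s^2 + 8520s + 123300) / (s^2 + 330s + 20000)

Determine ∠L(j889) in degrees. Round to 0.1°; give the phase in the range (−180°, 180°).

-4.9°

Substitute s = j889:
Numerator: 20(j889)^2 + 8520(j889) + 123300 = -15683120 + j7574280
Denominator: (j889)^2 + 330(j889) + 20000 = -770321 + j293370
|N| = √(15683120² + 7574280²) ≈ 1.7416e+07, ∠N ≈ 154.22°
|D| = √(770321² + 293370²) ≈ 8.2429e+05, ∠D ≈ 159.15°
∠L = 154.22° − 159.15° = -4.93°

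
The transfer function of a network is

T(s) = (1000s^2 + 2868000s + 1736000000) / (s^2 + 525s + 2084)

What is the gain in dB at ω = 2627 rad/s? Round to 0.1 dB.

Substitute s = j2627:
Numerator: 1000(j2627)^2 + 2868000(j2627) + 1736000000 = -5165129000 + j7534236000
Denominator: (j2627)^2 + 525(j2627) + 2084 = -6899045 + j1379175
|N| = √(5165129000² + 7534236000²) ≈ 9.1347e+09, ∠N ≈ 124.43°
|D| = √(6899045² + 1379175²) ≈ 7.0355e+06, ∠D ≈ 168.70°
|T| = 9.1347e+09 / 7.0355e+06 ≈ 1298.4
Gain = 20 log₁₀(1298.4) ≈ 62.27 dB

62.3 dB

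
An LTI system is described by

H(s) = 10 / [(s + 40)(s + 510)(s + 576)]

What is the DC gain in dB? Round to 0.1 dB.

H(0) = 10 / (40·510·576) ≈ 8.5103e-07
20 log₁₀(8.5103e-07) ≈ -121.40 dB

-121.4 dB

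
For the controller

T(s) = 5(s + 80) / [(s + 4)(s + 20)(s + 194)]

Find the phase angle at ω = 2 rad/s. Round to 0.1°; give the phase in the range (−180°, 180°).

-31.4°

At s = jω = j2:
zero (s+80): 80 + j2 → |·| = √(80²+2²) = √6404 ≈ 80.025, ∠ = arctan(2/80) ≈ 1.43°
pole (s+4): 4 + j2 → |·| = √(4²+2²) = √20 ≈ 4.4721, ∠ = arctan(2/4) ≈ 26.57°
pole (s+20): 20 + j2 → |·| = √(20²+2²) = √404 ≈ 20.1, ∠ = arctan(2/20) ≈ 5.71°
pole (s+194): 194 + j2 → |·| = √(194²+2²) = √37640 ≈ 194.01, ∠ = arctan(2/194) ≈ 0.59°
∠T = 1.43° − 32.87° = -31.44°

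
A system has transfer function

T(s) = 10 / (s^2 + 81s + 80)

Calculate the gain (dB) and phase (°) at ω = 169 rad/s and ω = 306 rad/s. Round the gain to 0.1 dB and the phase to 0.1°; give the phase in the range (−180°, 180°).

ω = 169: -70.0 dB, -154.3°; ω = 306: -79.7 dB, -165.2°

Substitute s = j169:
Numerator: 10 = 10 + j0
Denominator: (j169)^2 + 81(j169) + 80 = -28481 + j13689
|N| = √(10² + 0²) ≈ 10, ∠N ≈ 0.00°
|D| = √(28481² + 13689²) ≈ 31600, ∠D ≈ 154.33°
|T| = 10 / 31600 ≈ 0.00031646
Gain = 20 log₁₀(0.00031646) ≈ -69.99 dB
∠T = 0.00° − 154.33° = -154.33°

Substitute s = j306:
Numerator: 10 = 10 + j0
Denominator: (j306)^2 + 81(j306) + 80 = -93556 + j24786
|N| = √(10² + 0²) ≈ 10, ∠N ≈ 0.00°
|D| = √(93556² + 24786²) ≈ 96784, ∠D ≈ 165.16°
|T| = 10 / 96784 ≈ 0.00010332
Gain = 20 log₁₀(0.00010332) ≈ -79.72 dB
∠T = 0.00° − 165.16° = -165.16°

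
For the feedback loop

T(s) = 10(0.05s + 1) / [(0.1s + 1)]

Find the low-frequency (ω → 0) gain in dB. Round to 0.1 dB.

T(0) = 10 · 1 / 1 = 10
20 log₁₀(10) ≈ 20.00 dB

20.0 dB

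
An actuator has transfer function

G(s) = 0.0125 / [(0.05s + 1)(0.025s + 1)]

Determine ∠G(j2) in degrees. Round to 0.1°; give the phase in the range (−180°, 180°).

At ω = 2 rad/s:
pole (1 + j2·0.05) = 1 + j0.1 → |·| ≈ 1.005, ∠ ≈ 5.71°
pole (1 + j2·0.025) = 1 + j0.05 → |·| ≈ 1.0012, ∠ ≈ 2.86°
∠G = (0°) − (5.71° + 2.86°) = -8.57°

-8.6°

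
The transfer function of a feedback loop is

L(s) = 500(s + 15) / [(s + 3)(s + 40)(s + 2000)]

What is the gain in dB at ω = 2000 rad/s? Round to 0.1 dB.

At s = jω = j2000:
zero (s+15): 15 + j2000 → |·| = √(15²+2000²) = √4000225 ≈ 2000.1, ∠ = arctan(2000/15) ≈ 89.57°
pole (s+3): 3 + j2000 → |·| = √(3²+2000²) = √4000009 ≈ 2000, ∠ = arctan(2000/3) ≈ 89.91°
pole (s+40): 40 + j2000 → |·| = √(40²+2000²) = √4001600 ≈ 2000.4, ∠ = arctan(2000/40) ≈ 88.85°
pole (s+2000): 2000 + j2000 → |·| = √(2000²+2000²) = √8000000 ≈ 2828.4, ∠ = arctan(2000/2000) ≈ 45.00°
|L| = 500 · 2000.1 / 1.1316e+10 ≈ 8.8375e-05
Gain = 20 log₁₀(8.8375e-05) ≈ -81.07 dB

-81.1 dB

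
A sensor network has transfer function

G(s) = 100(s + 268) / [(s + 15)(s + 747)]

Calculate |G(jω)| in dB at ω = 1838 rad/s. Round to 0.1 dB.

-25.9 dB

At s = jω = j1838:
zero (s+268): 268 + j1838 → |·| = √(268²+1838²) = √3450068 ≈ 1857.4, ∠ = arctan(1838/268) ≈ 81.70°
pole (s+15): 15 + j1838 → |·| = √(15²+1838²) = √3378469 ≈ 1838.1, ∠ = arctan(1838/15) ≈ 89.53°
pole (s+747): 747 + j1838 → |·| = √(747²+1838²) = √3936253 ≈ 1984, ∠ = arctan(1838/747) ≈ 67.88°
|G| = 100 · 1857.4 / 3.6468e+06 ≈ 0.050932
Gain = 20 log₁₀(0.050932) ≈ -25.86 dB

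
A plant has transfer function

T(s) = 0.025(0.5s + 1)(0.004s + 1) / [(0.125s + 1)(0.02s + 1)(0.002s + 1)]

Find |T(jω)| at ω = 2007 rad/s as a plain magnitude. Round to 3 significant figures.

0.00487

At ω = 2007 rad/s:
zero (1 + j2007·0.5) = 1 + j1003.5 → |·| ≈ 1003.5, ∠ ≈ 89.94°
zero (1 + j2007·0.004) = 1 + j8.028 → |·| ≈ 8.09, ∠ ≈ 82.90°
pole (1 + j2007·0.125) = 1 + j250.875 → |·| ≈ 250.88, ∠ ≈ 89.77°
pole (1 + j2007·0.02) = 1 + j40.14 → |·| ≈ 40.152, ∠ ≈ 88.57°
pole (1 + j2007·0.002) = 1 + j4.014 → |·| ≈ 4.1367, ∠ ≈ 76.01°
|T| = 0.025 · 1003.5 · 8.09 / (250.88 · 40.152 · 4.1367) ≈ 0.0048706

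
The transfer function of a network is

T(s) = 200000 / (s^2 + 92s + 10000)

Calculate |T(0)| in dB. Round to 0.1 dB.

26.0 dB

T(0) = 200000 / 10000 = 20
20 log₁₀(20) ≈ 26.02 dB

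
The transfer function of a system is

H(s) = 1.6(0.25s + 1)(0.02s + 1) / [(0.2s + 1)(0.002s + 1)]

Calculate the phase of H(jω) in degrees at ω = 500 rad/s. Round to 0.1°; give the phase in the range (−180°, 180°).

39.4°

At ω = 500 rad/s:
zero (1 + j500·0.25) = 1 + j125 → |·| ≈ 125, ∠ ≈ 89.54°
zero (1 + j500·0.02) = 1 + j10 → |·| ≈ 10.05, ∠ ≈ 84.29°
pole (1 + j500·0.2) = 1 + j100 → |·| ≈ 100, ∠ ≈ 89.43°
pole (1 + j500·0.002) = 1 + j1 → |·| ≈ 1.4142, ∠ ≈ 45.00°
∠H = (89.54° + 84.29°) − (89.43° + 45.00°) = 39.40°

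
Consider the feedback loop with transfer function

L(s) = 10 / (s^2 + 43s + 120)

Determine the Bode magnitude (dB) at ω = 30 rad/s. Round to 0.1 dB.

-43.6 dB

Substitute s = j30:
Numerator: 10 = 10 + j0
Denominator: (j30)^2 + 43(j30) + 120 = -780 + j1290
|N| = √(10² + 0²) ≈ 10, ∠N ≈ 0.00°
|D| = √(780² + 1290²) ≈ 1507.5, ∠D ≈ 121.16°
|L| = 10 / 1507.5 ≈ 0.0066335
Gain = 20 log₁₀(0.0066335) ≈ -43.57 dB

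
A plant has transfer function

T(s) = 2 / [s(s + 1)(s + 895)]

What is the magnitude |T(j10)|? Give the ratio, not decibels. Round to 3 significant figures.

2.22e-05

At s = jω = j10:
pole (s+1): 1 + j10 → |·| = √(1²+10²) = √101 ≈ 10.05, ∠ = arctan(10/1) ≈ 84.29°
pole (s+895): 895 + j10 → |·| = √(895²+10²) = √801125 ≈ 895.06, ∠ = arctan(10/895) ≈ 0.64°
pole at origin: |s| = 10, ∠ = 90.00° (in denominator)
|T| = 2 / 89954 ≈ 2.2234e-05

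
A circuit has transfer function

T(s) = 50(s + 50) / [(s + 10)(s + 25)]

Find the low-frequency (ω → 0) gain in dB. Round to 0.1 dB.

T(0) = 50·50 / (10·25) = 10
20 log₁₀(10) ≈ 20.00 dB

20.0 dB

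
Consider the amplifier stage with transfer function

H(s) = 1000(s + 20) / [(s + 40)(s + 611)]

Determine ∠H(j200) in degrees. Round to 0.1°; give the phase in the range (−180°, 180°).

At s = jω = j200:
zero (s+20): 20 + j200 → |·| = √(20²+200²) = √40400 ≈ 201, ∠ = arctan(200/20) ≈ 84.29°
pole (s+40): 40 + j200 → |·| = √(40²+200²) = √41600 ≈ 203.96, ∠ = arctan(200/40) ≈ 78.69°
pole (s+611): 611 + j200 → |·| = √(611²+200²) = √413321 ≈ 642.9, ∠ = arctan(200/611) ≈ 18.12°
∠H = 84.29° − 96.81° = -12.52°

-12.5°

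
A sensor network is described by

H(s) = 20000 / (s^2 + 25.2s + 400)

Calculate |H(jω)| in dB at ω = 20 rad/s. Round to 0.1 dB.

32.0 dB

At s = jω = j20:
quadratic: (j20)² + 25.2·j20 + 400 = 0 + j504 → |·| ≈ 504, ∠ ≈ 90.00°
|H| = 20000 / 504 ≈ 39.683
Gain = 20 log₁₀(39.683) ≈ 31.97 dB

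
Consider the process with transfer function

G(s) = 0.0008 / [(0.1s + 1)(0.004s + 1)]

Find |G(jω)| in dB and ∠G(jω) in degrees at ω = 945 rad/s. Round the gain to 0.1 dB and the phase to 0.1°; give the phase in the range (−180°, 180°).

At ω = 945 rad/s:
pole (1 + j945·0.1) = 1 + j94.5 → |·| ≈ 94.505, ∠ ≈ 89.39°
pole (1 + j945·0.004) = 1 + j3.78 → |·| ≈ 3.91, ∠ ≈ 75.18°
|G| = 0.0008 · 1 / (94.505 · 3.91) ≈ 2.165e-06
Gain = 20 log₁₀(2.165e-06) ≈ -113.29 dB
∠G = (0°) − (89.39° + 75.18°) = -164.57°

-113.3 dB, -164.6°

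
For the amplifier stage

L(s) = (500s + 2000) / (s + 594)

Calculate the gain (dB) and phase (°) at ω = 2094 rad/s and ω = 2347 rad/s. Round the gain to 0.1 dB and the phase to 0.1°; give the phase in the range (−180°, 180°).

ω = 2094: 53.6 dB, 15.7°; ω = 2347: 53.7 dB, 14.1°

Substitute s = j2094:
Numerator: 500(j2094) + 2000 = 2000 + j1047000
Denominator: (j2094) + 594 = 594 + j2094
|N| = √(2000² + 1047000²) ≈ 1.047e+06, ∠N ≈ 89.89°
|D| = √(594² + 2094²) ≈ 2176.6, ∠D ≈ 74.16°
|L| = 1.047e+06 / 2176.6 ≈ 481.03
Gain = 20 log₁₀(481.03) ≈ 53.64 dB
∠L = 89.89° − 74.16° = 15.73°

Substitute s = j2347:
Numerator: 500(j2347) + 2000 = 2000 + j1173500
Denominator: (j2347) + 594 = 594 + j2347
|N| = √(2000² + 1173500²) ≈ 1.1735e+06, ∠N ≈ 89.90°
|D| = √(594² + 2347²) ≈ 2421, ∠D ≈ 75.80°
|L| = 1.1735e+06 / 2421 ≈ 484.72
Gain = 20 log₁₀(484.72) ≈ 53.71 dB
∠L = 89.90° − 75.80° = 14.10°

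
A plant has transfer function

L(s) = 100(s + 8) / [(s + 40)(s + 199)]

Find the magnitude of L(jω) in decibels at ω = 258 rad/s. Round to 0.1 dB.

At s = jω = j258:
zero (s+8): 8 + j258 → |·| = √(8²+258²) = √66628 ≈ 258.12, ∠ = arctan(258/8) ≈ 88.22°
pole (s+40): 40 + j258 → |·| = √(40²+258²) = √68164 ≈ 261.08, ∠ = arctan(258/40) ≈ 81.19°
pole (s+199): 199 + j258 → |·| = √(199²+258²) = √106165 ≈ 325.83, ∠ = arctan(258/199) ≈ 52.36°
|L| = 100 · 258.12 / 85068 ≈ 0.30343
Gain = 20 log₁₀(0.30343) ≈ -10.36 dB

-10.4 dB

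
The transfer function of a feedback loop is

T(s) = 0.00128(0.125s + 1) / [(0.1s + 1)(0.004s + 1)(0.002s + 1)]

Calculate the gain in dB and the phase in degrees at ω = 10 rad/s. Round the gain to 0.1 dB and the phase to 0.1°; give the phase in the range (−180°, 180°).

At ω = 10 rad/s:
zero (1 + j10·0.125) = 1 + j1.25 → |·| ≈ 1.6008, ∠ ≈ 51.34°
pole (1 + j10·0.1) = 1 + j1 → |·| ≈ 1.4142, ∠ ≈ 45.00°
pole (1 + j10·0.004) = 1 + j0.04 → |·| ≈ 1.0008, ∠ ≈ 2.29°
pole (1 + j10·0.002) = 1 + j0.02 → |·| ≈ 1.0002, ∠ ≈ 1.15°
|T| = 0.00128 · 1.6008 / (1.4142 · 1.0008 · 1.0002) ≈ 0.0014474
Gain = 20 log₁₀(0.0014474) ≈ -56.79 dB
∠T = (51.34°) − (45.00° + 2.29° + 1.15°) = 2.90°

-56.8 dB, 2.9°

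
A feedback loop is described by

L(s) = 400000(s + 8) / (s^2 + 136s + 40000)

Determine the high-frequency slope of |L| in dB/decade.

-20 dB/decade

Each pole contributes −20 dB/decade at high frequency; each zero contributes +20 dB/decade.
Net: 1 zero(s) − 2 pole(s) → -20 dB/decade.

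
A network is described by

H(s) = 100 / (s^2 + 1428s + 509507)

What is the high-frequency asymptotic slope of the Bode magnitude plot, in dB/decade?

Each pole contributes −20 dB/decade at high frequency; each zero contributes +20 dB/decade.
Net: 0 zero(s) − 2 pole(s) → -40 dB/decade.

-40 dB/decade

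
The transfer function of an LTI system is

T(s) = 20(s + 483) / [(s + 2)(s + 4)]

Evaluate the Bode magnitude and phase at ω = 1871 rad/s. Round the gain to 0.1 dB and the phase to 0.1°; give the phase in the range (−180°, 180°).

At s = jω = j1871:
zero (s+483): 483 + j1871 → |·| = √(483²+1871²) = √3733930 ≈ 1932.3, ∠ = arctan(1871/483) ≈ 75.53°
pole (s+2): 2 + j1871 → |·| = √(2²+1871²) = √3500645 ≈ 1871, ∠ = arctan(1871/2) ≈ 89.94°
pole (s+4): 4 + j1871 → |·| = √(4²+1871²) = √3500657 ≈ 1871, ∠ = arctan(1871/4) ≈ 89.88°
|T| = 20 · 1932.3 / 3.5006e+06 ≈ 0.01104
Gain = 20 log₁₀(0.01104) ≈ -39.14 dB
∠T = 75.53° − 179.82° = -104.29°

-39.1 dB, -104.3°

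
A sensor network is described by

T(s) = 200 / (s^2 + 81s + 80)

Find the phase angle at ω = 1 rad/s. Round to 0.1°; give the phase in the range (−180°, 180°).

-45.7°

Substitute s = j1:
Numerator: 200 = 200 + j0
Denominator: (j1)^2 + 81(j1) + 80 = 79 + j81
|N| = √(200² + 0²) ≈ 200, ∠N ≈ 0.00°
|D| = √(79² + 81²) ≈ 113.15, ∠D ≈ 45.72°
∠T = 0.00° − 45.72° = -45.72°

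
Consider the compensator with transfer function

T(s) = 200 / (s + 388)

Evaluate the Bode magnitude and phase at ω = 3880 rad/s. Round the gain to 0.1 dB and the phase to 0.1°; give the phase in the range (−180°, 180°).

-25.8 dB, -84.3°

At s = jω = j3880:
pole (s+388): 388 + j3880 → |·| = √(388²+3880²) = √15204944 ≈ 3899.4, ∠ = arctan(3880/388) ≈ 84.29°
|T| = 200 / 3899.4 ≈ 0.05129
Gain = 20 log₁₀(0.05129) ≈ -25.80 dB
∠T = 0.00° − 84.29° = -84.29°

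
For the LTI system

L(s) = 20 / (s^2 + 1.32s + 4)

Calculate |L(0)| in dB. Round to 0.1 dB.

14.0 dB

L(0) = 20 / 4 = 5
20 log₁₀(5) ≈ 13.98 dB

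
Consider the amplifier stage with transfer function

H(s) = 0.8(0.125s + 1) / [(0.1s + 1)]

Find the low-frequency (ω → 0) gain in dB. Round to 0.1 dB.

-1.9 dB

H(0) = 0.8 · 1 / 1 = 0.8
20 log₁₀(0.8) ≈ -1.94 dB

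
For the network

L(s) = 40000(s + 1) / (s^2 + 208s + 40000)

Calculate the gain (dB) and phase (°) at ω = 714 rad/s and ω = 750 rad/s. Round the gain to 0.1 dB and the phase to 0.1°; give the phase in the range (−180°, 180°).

At s = jω = j714:
zero (s+1): 1 + j714 → |·| = √(1²+714²) = √509797 ≈ 714, ∠ = arctan(714/1) ≈ 89.92°
quadratic: (j714)² + 208·j714 + 40000 = -469796 + j148512 → |·| ≈ 4.9271e+05, ∠ ≈ 162.46°
|L| = 40000 · 714 / 4.9271e+05 ≈ 57.965
Gain = 20 log₁₀(57.965) ≈ 35.26 dB
∠L = 89.92° − 162.46° = -72.54°

At s = jω = j750:
zero (s+1): 1 + j750 → |·| = √(1²+750²) = √562501 ≈ 750, ∠ = arctan(750/1) ≈ 89.92°
quadratic: (j750)² + 208·j750 + 40000 = -522500 + j156000 → |·| ≈ 5.4529e+05, ∠ ≈ 163.38°
|L| = 40000 · 750 / 5.4529e+05 ≈ 55.017
Gain = 20 log₁₀(55.017) ≈ 34.81 dB
∠L = 89.92° − 163.38° = -73.46°

ω = 714: 35.3 dB, -72.5°; ω = 750: 34.8 dB, -73.5°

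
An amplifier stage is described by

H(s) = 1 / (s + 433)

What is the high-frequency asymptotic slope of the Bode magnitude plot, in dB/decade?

-20 dB/decade

Each pole contributes −20 dB/decade at high frequency; each zero contributes +20 dB/decade.
Net: 0 zero(s) − 1 pole(s) → -20 dB/decade.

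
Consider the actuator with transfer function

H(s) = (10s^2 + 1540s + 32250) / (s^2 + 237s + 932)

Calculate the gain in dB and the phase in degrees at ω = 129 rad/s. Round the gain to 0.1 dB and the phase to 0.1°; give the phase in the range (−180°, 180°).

Substitute s = j129:
Numerator: 10(j129)^2 + 1540(j129) + 32250 = -134160 + j198660
Denominator: (j129)^2 + 237(j129) + 932 = -15709 + j30573
|N| = √(134160² + 198660²) ≈ 2.3972e+05, ∠N ≈ 124.03°
|D| = √(15709² + 30573²) ≈ 34373, ∠D ≈ 117.19°
|H| = 2.3972e+05 / 34373 ≈ 6.9741
Gain = 20 log₁₀(6.9741) ≈ 16.87 dB
∠H = 124.03° − 117.19° = 6.84°

16.9 dB, 6.8°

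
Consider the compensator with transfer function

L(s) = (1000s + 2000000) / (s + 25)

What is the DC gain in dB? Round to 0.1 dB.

L(0) = 2000000 / 25 = 80000
20 log₁₀(80000) ≈ 98.06 dB

98.1 dB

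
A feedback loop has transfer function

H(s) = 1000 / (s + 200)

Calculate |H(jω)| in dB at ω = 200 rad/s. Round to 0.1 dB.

11.0 dB

At s = jω = j200:
pole (s+200): 200 + j200 → |·| = √(200²+200²) = √80000 ≈ 282.84, ∠ = arctan(200/200) ≈ 45.00°
|H| = 1000 / 282.84 ≈ 3.5356
Gain = 20 log₁₀(3.5356) ≈ 10.97 dB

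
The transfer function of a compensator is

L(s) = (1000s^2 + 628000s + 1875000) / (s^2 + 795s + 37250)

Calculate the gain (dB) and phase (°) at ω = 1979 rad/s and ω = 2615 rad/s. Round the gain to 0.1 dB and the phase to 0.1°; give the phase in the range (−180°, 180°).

ω = 1979: 59.8 dB, 4.5°; ω = 2615: 59.9 dB, 3.5°

Substitute s = j1979:
Numerator: 1000(j1979)^2 + 628000(j1979) + 1875000 = -3914566000 + j1242812000
Denominator: (j1979)^2 + 795(j1979) + 37250 = -3879191 + j1573305
|N| = √(3914566000² + 1242812000²) ≈ 4.1071e+09, ∠N ≈ 162.39°
|D| = √(3879191² + 1573305²) ≈ 4.1861e+06, ∠D ≈ 157.92°
|L| = 4.1071e+09 / 4.1861e+06 ≈ 981.13
Gain = 20 log₁₀(981.13) ≈ 59.83 dB
∠L = 162.39° − 157.92° = 4.47°

Substitute s = j2615:
Numerator: 1000(j2615)^2 + 628000(j2615) + 1875000 = -6836350000 + j1642220000
Denominator: (j2615)^2 + 795(j2615) + 37250 = -6800975 + j2078925
|N| = √(6836350000² + 1642220000²) ≈ 7.0308e+09, ∠N ≈ 166.49°
|D| = √(6800975² + 2078925²) ≈ 7.1116e+06, ∠D ≈ 163.00°
|L| = 7.0308e+09 / 7.1116e+06 ≈ 988.64
Gain = 20 log₁₀(988.64) ≈ 59.90 dB
∠L = 166.49° − 163.00° = 3.49°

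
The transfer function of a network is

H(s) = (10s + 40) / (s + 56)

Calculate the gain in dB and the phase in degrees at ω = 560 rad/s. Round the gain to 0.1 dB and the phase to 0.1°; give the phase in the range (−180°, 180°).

Substitute s = j560:
Numerator: 10(j560) + 40 = 40 + j5600
Denominator: (j560) + 56 = 56 + j560
|N| = √(40² + 5600²) ≈ 5600.1, ∠N ≈ 89.59°
|D| = √(56² + 560²) ≈ 562.79, ∠D ≈ 84.29°
|H| = 5600.1 / 562.79 ≈ 9.9506
Gain = 20 log₁₀(9.9506) ≈ 19.96 dB
∠H = 89.59° − 84.29° = 5.30°

20.0 dB, 5.3°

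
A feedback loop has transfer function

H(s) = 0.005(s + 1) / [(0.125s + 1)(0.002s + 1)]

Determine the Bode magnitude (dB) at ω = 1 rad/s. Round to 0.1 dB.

-43.1 dB

At ω = 1 rad/s:
zero (1 + j1·1) = 1 + j1 → |·| ≈ 1.4142, ∠ ≈ 45.00°
pole (1 + j1·0.125) = 1 + j0.125 → |·| ≈ 1.0078, ∠ ≈ 7.13°
pole (1 + j1·0.002) = 1 + j0.002 → |·| ≈ 1, ∠ ≈ 0.11°
|H| = 0.005 · 1.4142 / (1.0078 · 1) ≈ 0.0070163
Gain = 20 log₁₀(0.0070163) ≈ -43.08 dB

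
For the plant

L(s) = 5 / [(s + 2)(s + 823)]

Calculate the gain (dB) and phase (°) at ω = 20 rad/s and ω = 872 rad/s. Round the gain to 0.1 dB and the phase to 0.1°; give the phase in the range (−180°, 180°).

At s = jω = j20:
pole (s+2): 2 + j20 → |·| = √(2²+20²) = √404 ≈ 20.1, ∠ = arctan(20/2) ≈ 84.29°
pole (s+823): 823 + j20 → |·| = √(823²+20²) = √677729 ≈ 823.24, ∠ = arctan(20/823) ≈ 1.39°
|L| = 5 / 16547 ≈ 0.00030217
Gain = 20 log₁₀(0.00030217) ≈ -70.39 dB
∠L = 0.00° − 85.68° = -85.68°

At s = jω = j872:
pole (s+2): 2 + j872 → |·| = √(2²+872²) = √760388 ≈ 872, ∠ = arctan(872/2) ≈ 89.87°
pole (s+823): 823 + j872 → |·| = √(823²+872²) = √1437713 ≈ 1199, ∠ = arctan(872/823) ≈ 46.66°
|L| = 5 / 1.0455e+06 ≈ 4.7824e-06
Gain = 20 log₁₀(4.7824e-06) ≈ -106.41 dB
∠L = 0.00° − 136.53° = -136.53°

ω = 20: -70.4 dB, -85.7°; ω = 872: -106.4 dB, -136.5°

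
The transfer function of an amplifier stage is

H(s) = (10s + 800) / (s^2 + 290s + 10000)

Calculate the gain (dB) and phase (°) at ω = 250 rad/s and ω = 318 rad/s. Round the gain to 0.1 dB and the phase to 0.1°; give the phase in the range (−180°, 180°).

Substitute s = j250:
Numerator: 10(j250) + 800 = 800 + j2500
Denominator: (j250)^2 + 290(j250) + 10000 = -52500 + j72500
|N| = √(800² + 2500²) ≈ 2624.9, ∠N ≈ 72.26°
|D| = √(52500² + 72500²) ≈ 89513, ∠D ≈ 125.91°
|H| = 2624.9 / 89513 ≈ 0.029324
Gain = 20 log₁₀(0.029324) ≈ -30.66 dB
∠H = 72.26° − 125.91° = -53.65°

Substitute s = j318:
Numerator: 10(j318) + 800 = 800 + j3180
Denominator: (j318)^2 + 290(j318) + 10000 = -91124 + j92220
|N| = √(800² + 3180²) ≈ 3279.1, ∠N ≈ 75.88°
|D| = √(91124² + 92220²) ≈ 1.2965e+05, ∠D ≈ 134.66°
|H| = 3279.1 / 1.2965e+05 ≈ 0.025292
Gain = 20 log₁₀(0.025292) ≈ -31.94 dB
∠H = 75.88° − 134.66° = -58.78°

ω = 250: -30.7 dB, -53.7°; ω = 318: -31.9 dB, -58.8°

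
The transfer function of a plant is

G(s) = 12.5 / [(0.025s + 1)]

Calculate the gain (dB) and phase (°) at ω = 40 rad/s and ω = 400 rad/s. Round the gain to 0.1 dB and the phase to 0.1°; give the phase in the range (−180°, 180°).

At ω = 40 rad/s:
pole (1 + j40·0.025) = 1 + j1 → |·| ≈ 1.4142, ∠ ≈ 45.00°
|G| = 12.5 · 1 / (1.4142) ≈ 8.8389
Gain = 20 log₁₀(8.8389) ≈ 18.93 dB
∠G = (0°) − (45.00°) = -45.00°

At ω = 400 rad/s:
pole (1 + j400·0.025) = 1 + j10 → |·| ≈ 10.05, ∠ ≈ 84.29°
|G| = 12.5 · 1 / (10.05) ≈ 1.2438
Gain = 20 log₁₀(1.2438) ≈ 1.90 dB
∠G = (0°) − (84.29°) = -84.29°

ω = 40: 18.9 dB, -45.0°; ω = 400: 1.9 dB, -84.3°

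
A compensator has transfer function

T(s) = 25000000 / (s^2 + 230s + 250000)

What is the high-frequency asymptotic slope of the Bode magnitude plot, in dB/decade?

Each pole contributes −20 dB/decade at high frequency; each zero contributes +20 dB/decade.
Net: 0 zero(s) − 2 pole(s) → -40 dB/decade.

-40 dB/decade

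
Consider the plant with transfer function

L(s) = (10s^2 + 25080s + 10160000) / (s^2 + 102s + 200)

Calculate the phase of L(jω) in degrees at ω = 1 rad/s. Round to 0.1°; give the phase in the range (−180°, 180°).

Substitute s = j1:
Numerator: 10(j1)^2 + 25080(j1) + 10160000 = 10159990 + j25080
Denominator: (j1)^2 + 102(j1) + 200 = 199 + j102
|N| = √(10159990² + 25080²) ≈ 1.016e+07, ∠N ≈ 0.14°
|D| = √(199² + 102²) ≈ 223.62, ∠D ≈ 27.14°
∠L = 0.14° − 27.14° = -27.00°

-27.0°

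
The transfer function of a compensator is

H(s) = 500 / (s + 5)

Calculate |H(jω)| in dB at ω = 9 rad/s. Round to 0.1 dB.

33.7 dB

Substitute s = j9:
Numerator: 500 = 500 + j0
Denominator: (j9) + 5 = 5 + j9
|N| = √(500² + 0²) ≈ 500, ∠N ≈ 0.00°
|D| = √(5² + 9²) ≈ 10.296, ∠D ≈ 60.95°
|H| = 500 / 10.296 ≈ 48.563
Gain = 20 log₁₀(48.563) ≈ 33.73 dB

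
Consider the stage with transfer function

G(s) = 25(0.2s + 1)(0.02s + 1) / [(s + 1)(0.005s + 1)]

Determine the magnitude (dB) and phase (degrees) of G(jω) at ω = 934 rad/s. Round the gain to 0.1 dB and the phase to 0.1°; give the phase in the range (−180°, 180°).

At ω = 934 rad/s:
zero (1 + j934·0.2) = 1 + j186.8 → |·| ≈ 186.8, ∠ ≈ 89.69°
zero (1 + j934·0.02) = 1 + j18.68 → |·| ≈ 18.707, ∠ ≈ 86.94°
pole (1 + j934·1) = 1 + j934 → |·| ≈ 934, ∠ ≈ 89.94°
pole (1 + j934·0.005) = 1 + j4.67 → |·| ≈ 4.7759, ∠ ≈ 77.91°
|G| = 25 · 186.8 · 18.707 / (934 · 4.7759) ≈ 19.585
Gain = 20 log₁₀(19.585) ≈ 25.84 dB
∠G = (89.69° + 86.94°) − (89.94° + 77.91°) = 8.78°

25.8 dB, 8.8°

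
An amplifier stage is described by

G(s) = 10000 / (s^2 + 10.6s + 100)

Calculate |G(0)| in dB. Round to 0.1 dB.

G(0) = 10000 / 100 = 100
20 log₁₀(100) ≈ 40.00 dB

40.0 dB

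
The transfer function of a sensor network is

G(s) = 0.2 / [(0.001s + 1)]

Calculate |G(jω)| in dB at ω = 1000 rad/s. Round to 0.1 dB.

At ω = 1000 rad/s:
pole (1 + j1000·0.001) = 1 + j1 → |·| ≈ 1.4142, ∠ ≈ 45.00°
|G| = 0.2 · 1 / (1.4142) ≈ 0.14142
Gain = 20 log₁₀(0.14142) ≈ -16.99 dB

-17.0 dB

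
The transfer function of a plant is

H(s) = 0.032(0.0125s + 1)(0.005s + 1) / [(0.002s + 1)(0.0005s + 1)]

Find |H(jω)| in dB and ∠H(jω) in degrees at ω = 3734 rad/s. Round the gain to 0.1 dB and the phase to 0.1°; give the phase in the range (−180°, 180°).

4.9 dB, 31.5°

At ω = 3734 rad/s:
zero (1 + j3734·0.0125) = 1 + j46.675 → |·| ≈ 46.686, ∠ ≈ 88.77°
zero (1 + j3734·0.005) = 1 + j18.67 → |·| ≈ 18.697, ∠ ≈ 86.93°
pole (1 + j3734·0.002) = 1 + j7.468 → |·| ≈ 7.5347, ∠ ≈ 82.37°
pole (1 + j3734·0.0005) = 1 + j1.867 → |·| ≈ 2.1179, ∠ ≈ 61.83°
|H| = 0.032 · 46.686 · 18.697 / (7.5347 · 2.1179) ≈ 1.7504
Gain = 20 log₁₀(1.7504) ≈ 4.86 dB
∠H = (88.77° + 86.93°) − (82.37° + 61.83°) = 31.50°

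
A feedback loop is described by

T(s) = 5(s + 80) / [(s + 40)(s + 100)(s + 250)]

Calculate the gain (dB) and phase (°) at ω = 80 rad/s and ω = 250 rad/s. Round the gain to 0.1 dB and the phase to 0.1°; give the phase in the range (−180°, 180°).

At s = jω = j80:
zero (s+80): 80 + j80 → |·| = √(80²+80²) = √12800 ≈ 113.14, ∠ = arctan(80/80) ≈ 45.00°
pole (s+40): 40 + j80 → |·| = √(40²+80²) = √8000 ≈ 89.443, ∠ = arctan(80/40) ≈ 63.43°
pole (s+100): 100 + j80 → |·| = √(100²+80²) = √16400 ≈ 128.06, ∠ = arctan(80/100) ≈ 38.66°
pole (s+250): 250 + j80 → |·| = √(250²+80²) = √68900 ≈ 262.49, ∠ = arctan(80/250) ≈ 17.74°
|T| = 5 · 113.14 / 3.0066e+06 ≈ 0.00018815
Gain = 20 log₁₀(0.00018815) ≈ -74.51 dB
∠T = 45.00° − 119.83° = -74.83°

At s = jω = j250:
zero (s+80): 80 + j250 → |·| = √(80²+250²) = √68900 ≈ 262.49, ∠ = arctan(250/80) ≈ 72.26°
pole (s+40): 40 + j250 → |·| = √(40²+250²) = √64100 ≈ 253.18, ∠ = arctan(250/40) ≈ 80.91°
pole (s+100): 100 + j250 → |·| = √(100²+250²) = √72500 ≈ 269.26, ∠ = arctan(250/100) ≈ 68.20°
pole (s+250): 250 + j250 → |·| = √(250²+250²) = √125000 ≈ 353.55, ∠ = arctan(250/250) ≈ 45.00°
|T| = 5 · 262.49 / 2.4102e+07 ≈ 5.4454e-05
Gain = 20 log₁₀(5.4454e-05) ≈ -85.28 dB
∠T = 72.26° − 194.11° = -121.85°

ω = 80: -74.5 dB, -74.8°; ω = 250: -85.3 dB, -121.9°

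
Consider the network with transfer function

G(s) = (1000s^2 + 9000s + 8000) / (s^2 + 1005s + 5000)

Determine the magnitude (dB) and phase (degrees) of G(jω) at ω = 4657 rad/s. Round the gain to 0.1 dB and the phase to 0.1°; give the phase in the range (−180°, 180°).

59.8 dB, 12.1°

Substitute s = j4657:
Numerator: 1000(j4657)^2 + 9000(j4657) + 8000 = -21687641000 + j41913000
Denominator: (j4657)^2 + 1005(j4657) + 5000 = -21682649 + j4680285
|N| = √(21687641000² + 41913000²) ≈ 2.1688e+10, ∠N ≈ 179.89°
|D| = √(21682649² + 4680285²) ≈ 2.2182e+07, ∠D ≈ 167.82°
|G| = 2.1688e+10 / 2.2182e+07 ≈ 977.73
Gain = 20 log₁₀(977.73) ≈ 59.80 dB
∠G = 179.89° − 167.82° = 12.07°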